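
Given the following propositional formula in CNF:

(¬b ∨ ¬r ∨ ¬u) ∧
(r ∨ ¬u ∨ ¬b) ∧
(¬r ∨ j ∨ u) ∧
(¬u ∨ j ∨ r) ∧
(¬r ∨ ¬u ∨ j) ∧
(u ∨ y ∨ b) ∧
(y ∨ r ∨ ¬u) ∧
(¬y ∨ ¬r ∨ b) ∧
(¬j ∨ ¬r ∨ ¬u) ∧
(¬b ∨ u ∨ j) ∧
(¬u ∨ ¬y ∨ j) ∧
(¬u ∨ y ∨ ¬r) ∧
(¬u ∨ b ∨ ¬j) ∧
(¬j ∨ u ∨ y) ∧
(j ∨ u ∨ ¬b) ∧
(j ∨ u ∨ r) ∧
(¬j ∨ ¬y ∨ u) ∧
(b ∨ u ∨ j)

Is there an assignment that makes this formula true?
No

No, the formula is not satisfiable.

No assignment of truth values to the variables can make all 18 clauses true simultaneously.

The formula is UNSAT (unsatisfiable).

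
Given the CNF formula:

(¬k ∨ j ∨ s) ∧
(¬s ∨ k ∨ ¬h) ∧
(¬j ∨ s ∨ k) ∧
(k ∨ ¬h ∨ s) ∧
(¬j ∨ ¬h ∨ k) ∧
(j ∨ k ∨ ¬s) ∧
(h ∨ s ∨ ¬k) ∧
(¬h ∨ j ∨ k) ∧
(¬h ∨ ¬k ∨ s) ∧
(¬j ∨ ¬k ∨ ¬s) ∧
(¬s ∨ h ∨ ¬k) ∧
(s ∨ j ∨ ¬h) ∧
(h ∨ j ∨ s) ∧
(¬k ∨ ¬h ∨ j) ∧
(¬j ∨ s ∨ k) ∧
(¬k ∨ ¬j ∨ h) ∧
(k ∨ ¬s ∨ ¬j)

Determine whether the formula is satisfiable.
No

No, the formula is not satisfiable.

No assignment of truth values to the variables can make all 17 clauses true simultaneously.

The formula is UNSAT (unsatisfiable).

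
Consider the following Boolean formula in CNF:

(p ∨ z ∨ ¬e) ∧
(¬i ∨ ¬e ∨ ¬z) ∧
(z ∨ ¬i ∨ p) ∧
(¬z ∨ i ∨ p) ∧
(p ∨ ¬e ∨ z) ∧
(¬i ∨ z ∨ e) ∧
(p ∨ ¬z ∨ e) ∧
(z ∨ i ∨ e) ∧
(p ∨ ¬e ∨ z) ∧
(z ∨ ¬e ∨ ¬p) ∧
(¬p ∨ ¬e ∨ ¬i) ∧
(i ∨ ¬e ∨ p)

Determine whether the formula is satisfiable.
Yes

Yes, the formula is satisfiable.

One satisfying assignment is: p=True, i=False, z=True, e=False

Verification: With this assignment, all 12 clauses evaluate to true.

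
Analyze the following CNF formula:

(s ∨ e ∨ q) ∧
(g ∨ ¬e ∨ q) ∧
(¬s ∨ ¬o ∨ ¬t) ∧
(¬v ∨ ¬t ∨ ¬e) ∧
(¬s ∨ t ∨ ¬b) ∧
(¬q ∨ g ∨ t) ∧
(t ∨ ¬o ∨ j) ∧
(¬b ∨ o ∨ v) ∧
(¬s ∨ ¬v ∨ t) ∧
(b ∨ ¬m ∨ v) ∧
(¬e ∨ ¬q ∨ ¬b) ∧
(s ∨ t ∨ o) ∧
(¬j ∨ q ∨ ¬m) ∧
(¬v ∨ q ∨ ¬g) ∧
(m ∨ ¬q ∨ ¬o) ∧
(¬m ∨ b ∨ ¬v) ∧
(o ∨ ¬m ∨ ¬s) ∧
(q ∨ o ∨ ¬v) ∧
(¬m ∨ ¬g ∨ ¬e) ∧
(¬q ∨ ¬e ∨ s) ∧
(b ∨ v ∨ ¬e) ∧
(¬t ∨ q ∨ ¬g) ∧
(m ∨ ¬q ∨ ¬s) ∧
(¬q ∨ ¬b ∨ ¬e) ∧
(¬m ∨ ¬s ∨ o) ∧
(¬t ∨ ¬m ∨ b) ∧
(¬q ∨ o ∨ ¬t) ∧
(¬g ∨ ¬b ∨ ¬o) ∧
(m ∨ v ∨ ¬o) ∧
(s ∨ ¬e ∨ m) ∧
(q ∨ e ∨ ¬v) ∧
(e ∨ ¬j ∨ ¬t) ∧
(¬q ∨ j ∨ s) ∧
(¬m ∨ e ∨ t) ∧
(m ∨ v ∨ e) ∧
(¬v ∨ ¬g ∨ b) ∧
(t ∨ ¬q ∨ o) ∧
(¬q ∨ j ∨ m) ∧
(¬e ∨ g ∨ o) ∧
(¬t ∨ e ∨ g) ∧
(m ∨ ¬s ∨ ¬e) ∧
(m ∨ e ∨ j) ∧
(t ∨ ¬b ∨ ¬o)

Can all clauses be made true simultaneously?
No

No, the formula is not satisfiable.

No assignment of truth values to the variables can make all 43 clauses true simultaneously.

The formula is UNSAT (unsatisfiable).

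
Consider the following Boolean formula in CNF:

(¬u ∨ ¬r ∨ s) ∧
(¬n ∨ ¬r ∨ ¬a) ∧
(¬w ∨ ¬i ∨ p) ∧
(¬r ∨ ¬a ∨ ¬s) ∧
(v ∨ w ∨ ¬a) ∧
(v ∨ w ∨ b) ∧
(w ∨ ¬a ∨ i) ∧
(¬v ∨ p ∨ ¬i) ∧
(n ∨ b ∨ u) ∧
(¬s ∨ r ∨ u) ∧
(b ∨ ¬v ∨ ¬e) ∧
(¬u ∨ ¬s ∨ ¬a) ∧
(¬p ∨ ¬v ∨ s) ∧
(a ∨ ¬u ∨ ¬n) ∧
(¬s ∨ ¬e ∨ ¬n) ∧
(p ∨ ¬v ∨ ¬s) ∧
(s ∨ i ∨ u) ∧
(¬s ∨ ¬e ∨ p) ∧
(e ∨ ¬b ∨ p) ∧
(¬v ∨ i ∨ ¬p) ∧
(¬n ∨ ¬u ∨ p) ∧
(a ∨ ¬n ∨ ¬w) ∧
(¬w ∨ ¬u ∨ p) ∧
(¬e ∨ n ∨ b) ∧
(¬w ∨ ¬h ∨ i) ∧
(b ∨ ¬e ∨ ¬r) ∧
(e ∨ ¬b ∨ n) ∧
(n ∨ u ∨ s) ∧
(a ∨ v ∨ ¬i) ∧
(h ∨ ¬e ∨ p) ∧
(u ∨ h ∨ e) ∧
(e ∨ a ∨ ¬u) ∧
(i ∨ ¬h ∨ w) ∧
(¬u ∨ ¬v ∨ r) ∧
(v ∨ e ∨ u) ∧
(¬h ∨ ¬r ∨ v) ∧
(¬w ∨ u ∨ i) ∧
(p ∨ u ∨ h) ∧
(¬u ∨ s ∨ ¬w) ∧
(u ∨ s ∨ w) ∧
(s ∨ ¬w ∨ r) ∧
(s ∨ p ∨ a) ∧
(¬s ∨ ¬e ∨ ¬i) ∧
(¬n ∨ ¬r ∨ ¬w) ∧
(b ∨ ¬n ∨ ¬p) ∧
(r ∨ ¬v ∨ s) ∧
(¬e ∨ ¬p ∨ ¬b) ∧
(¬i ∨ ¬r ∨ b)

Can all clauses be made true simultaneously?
Yes

Yes, the formula is satisfiable.

One satisfying assignment is: b=True, p=True, s=True, r=True, h=True, a=False, u=False, i=True, n=True, v=True, w=False, e=False

Verification: With this assignment, all 48 clauses evaluate to true.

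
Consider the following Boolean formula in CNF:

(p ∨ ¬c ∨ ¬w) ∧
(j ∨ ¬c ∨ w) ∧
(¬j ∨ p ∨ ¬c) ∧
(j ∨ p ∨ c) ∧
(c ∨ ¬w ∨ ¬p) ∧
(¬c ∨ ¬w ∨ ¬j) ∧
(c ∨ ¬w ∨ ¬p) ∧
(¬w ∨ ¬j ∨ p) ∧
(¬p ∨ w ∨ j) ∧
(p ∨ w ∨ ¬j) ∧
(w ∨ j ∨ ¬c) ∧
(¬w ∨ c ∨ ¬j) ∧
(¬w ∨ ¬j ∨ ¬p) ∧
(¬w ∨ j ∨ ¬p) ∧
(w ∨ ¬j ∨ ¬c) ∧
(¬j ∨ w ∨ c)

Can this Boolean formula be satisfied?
No

No, the formula is not satisfiable.

No assignment of truth values to the variables can make all 16 clauses true simultaneously.

The formula is UNSAT (unsatisfiable).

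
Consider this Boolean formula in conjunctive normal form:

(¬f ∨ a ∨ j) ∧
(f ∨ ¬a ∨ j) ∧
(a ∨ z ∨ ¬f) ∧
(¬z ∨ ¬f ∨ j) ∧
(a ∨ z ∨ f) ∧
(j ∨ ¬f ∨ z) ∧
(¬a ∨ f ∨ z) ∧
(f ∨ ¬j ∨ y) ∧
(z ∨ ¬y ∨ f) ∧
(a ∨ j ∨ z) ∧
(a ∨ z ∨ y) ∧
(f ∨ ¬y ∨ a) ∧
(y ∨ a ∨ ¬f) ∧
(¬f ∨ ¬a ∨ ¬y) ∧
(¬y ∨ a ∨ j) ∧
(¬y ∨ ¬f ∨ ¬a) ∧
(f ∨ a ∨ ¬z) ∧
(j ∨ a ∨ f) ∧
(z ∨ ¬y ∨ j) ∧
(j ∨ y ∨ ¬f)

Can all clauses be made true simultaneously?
Yes

Yes, the formula is satisfiable.

One satisfying assignment is: y=True, z=True, j=True, a=True, f=False

Verification: With this assignment, all 20 clauses evaluate to true.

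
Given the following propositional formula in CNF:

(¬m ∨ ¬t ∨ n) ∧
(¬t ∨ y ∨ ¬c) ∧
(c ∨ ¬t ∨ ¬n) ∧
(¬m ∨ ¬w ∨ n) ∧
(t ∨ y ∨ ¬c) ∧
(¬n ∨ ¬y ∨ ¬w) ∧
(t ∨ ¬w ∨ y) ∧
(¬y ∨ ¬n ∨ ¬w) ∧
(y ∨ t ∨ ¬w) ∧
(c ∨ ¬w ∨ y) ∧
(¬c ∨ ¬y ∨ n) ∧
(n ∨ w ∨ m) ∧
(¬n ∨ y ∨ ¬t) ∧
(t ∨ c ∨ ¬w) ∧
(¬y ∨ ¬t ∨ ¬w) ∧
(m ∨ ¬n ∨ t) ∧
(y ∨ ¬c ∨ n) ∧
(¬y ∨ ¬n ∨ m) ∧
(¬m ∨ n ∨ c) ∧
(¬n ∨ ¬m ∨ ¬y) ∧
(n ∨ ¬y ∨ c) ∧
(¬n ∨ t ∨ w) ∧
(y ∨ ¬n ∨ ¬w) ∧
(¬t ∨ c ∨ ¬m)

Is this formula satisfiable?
No

No, the formula is not satisfiable.

No assignment of truth values to the variables can make all 24 clauses true simultaneously.

The formula is UNSAT (unsatisfiable).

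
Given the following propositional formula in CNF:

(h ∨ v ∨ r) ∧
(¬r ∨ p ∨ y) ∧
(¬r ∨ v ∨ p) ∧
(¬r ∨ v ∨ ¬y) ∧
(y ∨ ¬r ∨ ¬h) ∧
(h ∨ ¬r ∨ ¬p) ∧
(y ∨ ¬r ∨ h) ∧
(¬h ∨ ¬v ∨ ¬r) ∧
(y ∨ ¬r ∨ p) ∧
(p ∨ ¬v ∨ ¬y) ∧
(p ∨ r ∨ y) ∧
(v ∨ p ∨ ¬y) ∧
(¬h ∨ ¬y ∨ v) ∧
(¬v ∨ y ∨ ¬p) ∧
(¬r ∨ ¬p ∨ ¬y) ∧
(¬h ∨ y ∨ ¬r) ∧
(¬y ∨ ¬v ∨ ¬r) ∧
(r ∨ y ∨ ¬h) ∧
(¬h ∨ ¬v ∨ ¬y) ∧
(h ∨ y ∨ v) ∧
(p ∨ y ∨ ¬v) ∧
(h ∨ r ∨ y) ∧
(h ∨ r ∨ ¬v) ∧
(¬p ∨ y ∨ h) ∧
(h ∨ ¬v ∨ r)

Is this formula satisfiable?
No

No, the formula is not satisfiable.

No assignment of truth values to the variables can make all 25 clauses true simultaneously.

The formula is UNSAT (unsatisfiable).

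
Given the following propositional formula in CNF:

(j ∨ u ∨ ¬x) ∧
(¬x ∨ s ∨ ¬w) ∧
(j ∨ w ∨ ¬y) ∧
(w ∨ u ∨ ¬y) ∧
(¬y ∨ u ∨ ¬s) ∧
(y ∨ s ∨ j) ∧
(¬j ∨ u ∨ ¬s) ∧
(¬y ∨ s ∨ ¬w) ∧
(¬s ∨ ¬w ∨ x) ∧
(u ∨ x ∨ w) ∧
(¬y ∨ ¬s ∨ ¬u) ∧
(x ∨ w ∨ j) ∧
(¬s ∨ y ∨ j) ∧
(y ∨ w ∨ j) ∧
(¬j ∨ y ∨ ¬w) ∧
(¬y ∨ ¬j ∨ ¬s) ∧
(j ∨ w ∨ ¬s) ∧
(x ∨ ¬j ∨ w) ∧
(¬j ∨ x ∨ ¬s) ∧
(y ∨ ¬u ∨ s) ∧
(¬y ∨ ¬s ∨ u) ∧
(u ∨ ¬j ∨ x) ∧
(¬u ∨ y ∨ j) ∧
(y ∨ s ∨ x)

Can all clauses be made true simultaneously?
Yes

Yes, the formula is satisfiable.

One satisfying assignment is: w=False, j=True, u=False, y=False, x=True, s=False

Verification: With this assignment, all 24 clauses evaluate to true.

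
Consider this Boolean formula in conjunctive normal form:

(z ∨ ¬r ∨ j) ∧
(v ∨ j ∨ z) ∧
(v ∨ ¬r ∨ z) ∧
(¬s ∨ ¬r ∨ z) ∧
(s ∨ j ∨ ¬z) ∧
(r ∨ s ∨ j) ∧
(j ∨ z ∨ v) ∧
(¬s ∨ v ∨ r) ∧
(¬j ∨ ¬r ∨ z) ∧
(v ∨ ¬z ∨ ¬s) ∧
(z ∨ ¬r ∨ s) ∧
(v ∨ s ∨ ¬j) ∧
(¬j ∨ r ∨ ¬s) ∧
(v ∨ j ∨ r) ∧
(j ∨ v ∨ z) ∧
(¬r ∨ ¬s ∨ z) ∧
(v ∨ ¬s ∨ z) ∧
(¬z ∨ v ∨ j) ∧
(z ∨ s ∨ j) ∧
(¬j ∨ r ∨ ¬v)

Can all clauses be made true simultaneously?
Yes

Yes, the formula is satisfiable.

One satisfying assignment is: z=False, j=False, r=False, v=True, s=True

Verification: With this assignment, all 20 clauses evaluate to true.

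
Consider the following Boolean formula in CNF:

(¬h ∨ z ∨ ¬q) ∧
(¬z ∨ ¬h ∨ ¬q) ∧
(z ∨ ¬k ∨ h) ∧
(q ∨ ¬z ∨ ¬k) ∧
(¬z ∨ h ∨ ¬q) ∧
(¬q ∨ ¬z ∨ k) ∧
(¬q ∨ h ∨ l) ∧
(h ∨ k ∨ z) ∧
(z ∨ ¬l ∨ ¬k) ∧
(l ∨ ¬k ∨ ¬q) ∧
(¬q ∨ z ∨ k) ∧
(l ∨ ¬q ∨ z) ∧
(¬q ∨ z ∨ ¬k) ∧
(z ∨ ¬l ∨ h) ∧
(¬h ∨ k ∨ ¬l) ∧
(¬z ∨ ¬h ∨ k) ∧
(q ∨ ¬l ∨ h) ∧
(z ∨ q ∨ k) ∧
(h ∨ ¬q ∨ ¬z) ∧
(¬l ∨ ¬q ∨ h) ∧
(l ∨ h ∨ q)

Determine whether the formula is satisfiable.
Yes

Yes, the formula is satisfiable.

One satisfying assignment is: h=True, k=True, q=False, z=False, l=False

Verification: With this assignment, all 21 clauses evaluate to true.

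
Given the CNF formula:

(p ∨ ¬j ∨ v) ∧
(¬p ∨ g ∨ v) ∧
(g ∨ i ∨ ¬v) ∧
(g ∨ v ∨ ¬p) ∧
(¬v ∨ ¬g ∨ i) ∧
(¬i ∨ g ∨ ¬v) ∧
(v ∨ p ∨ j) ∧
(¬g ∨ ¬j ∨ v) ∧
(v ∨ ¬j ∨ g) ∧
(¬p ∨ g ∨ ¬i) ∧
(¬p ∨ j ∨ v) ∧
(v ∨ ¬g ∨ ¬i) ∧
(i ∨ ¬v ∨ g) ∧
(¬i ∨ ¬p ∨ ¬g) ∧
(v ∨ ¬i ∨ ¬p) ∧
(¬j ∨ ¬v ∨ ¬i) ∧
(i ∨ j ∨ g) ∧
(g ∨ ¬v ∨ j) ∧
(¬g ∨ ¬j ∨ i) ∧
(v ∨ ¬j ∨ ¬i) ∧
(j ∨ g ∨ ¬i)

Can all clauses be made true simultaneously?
Yes

Yes, the formula is satisfiable.

One satisfying assignment is: v=True, g=True, i=True, p=False, j=False

Verification: With this assignment, all 21 clauses evaluate to true.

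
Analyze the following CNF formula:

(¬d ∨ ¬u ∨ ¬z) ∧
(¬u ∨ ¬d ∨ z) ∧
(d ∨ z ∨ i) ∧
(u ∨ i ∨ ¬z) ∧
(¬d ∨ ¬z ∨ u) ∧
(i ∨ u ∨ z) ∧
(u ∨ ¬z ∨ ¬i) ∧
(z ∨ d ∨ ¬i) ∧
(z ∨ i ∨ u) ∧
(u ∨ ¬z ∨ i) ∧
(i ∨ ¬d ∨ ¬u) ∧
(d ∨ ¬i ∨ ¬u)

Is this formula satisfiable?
Yes

Yes, the formula is satisfiable.

One satisfying assignment is: z=True, i=False, u=True, d=False

Verification: With this assignment, all 12 clauses evaluate to true.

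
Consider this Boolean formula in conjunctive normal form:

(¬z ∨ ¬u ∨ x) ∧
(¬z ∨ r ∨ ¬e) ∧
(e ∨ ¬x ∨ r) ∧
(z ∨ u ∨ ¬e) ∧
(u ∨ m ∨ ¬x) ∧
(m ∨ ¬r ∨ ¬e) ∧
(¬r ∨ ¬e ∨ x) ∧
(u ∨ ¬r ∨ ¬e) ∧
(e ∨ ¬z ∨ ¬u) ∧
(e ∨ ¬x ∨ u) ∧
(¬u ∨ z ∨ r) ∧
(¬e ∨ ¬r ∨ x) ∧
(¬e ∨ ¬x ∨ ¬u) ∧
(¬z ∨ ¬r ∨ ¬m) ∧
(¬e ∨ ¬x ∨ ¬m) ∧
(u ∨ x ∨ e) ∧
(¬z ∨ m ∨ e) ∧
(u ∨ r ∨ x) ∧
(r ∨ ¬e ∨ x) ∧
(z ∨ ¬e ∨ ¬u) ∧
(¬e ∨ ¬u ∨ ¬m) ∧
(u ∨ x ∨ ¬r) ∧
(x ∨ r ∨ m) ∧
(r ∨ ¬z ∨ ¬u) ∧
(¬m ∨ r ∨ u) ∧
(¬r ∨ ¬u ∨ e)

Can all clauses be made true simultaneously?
No

No, the formula is not satisfiable.

No assignment of truth values to the variables can make all 26 clauses true simultaneously.

The formula is UNSAT (unsatisfiable).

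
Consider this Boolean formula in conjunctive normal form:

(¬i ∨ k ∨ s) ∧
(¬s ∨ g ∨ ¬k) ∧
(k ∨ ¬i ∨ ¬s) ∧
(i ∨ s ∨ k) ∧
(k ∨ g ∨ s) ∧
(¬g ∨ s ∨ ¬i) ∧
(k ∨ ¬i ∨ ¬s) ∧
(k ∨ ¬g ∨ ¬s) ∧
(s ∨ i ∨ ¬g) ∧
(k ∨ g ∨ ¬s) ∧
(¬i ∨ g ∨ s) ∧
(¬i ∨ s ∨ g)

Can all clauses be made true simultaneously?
Yes

Yes, the formula is satisfiable.

One satisfying assignment is: s=False, i=False, g=False, k=True

Verification: With this assignment, all 12 clauses evaluate to true.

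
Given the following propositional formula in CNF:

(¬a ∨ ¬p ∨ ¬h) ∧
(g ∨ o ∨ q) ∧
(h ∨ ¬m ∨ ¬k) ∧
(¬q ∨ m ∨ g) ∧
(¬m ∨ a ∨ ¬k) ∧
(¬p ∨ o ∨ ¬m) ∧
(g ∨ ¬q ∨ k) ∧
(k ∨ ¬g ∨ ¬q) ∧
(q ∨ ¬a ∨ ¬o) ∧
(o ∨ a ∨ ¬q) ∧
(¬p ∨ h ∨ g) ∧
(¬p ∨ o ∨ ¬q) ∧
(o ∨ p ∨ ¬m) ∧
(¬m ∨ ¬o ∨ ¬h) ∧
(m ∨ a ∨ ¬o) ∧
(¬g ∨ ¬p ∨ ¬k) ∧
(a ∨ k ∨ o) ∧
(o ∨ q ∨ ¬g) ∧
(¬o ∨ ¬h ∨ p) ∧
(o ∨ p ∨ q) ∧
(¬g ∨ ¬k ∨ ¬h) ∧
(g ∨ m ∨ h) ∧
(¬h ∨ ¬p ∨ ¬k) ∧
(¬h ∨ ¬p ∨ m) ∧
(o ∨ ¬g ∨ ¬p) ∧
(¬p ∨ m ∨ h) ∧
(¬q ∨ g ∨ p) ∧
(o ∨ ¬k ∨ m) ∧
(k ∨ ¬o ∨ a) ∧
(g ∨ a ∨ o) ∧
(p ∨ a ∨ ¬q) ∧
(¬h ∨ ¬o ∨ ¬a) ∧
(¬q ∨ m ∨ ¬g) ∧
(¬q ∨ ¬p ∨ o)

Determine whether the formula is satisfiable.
No

No, the formula is not satisfiable.

No assignment of truth values to the variables can make all 34 clauses true simultaneously.

The formula is UNSAT (unsatisfiable).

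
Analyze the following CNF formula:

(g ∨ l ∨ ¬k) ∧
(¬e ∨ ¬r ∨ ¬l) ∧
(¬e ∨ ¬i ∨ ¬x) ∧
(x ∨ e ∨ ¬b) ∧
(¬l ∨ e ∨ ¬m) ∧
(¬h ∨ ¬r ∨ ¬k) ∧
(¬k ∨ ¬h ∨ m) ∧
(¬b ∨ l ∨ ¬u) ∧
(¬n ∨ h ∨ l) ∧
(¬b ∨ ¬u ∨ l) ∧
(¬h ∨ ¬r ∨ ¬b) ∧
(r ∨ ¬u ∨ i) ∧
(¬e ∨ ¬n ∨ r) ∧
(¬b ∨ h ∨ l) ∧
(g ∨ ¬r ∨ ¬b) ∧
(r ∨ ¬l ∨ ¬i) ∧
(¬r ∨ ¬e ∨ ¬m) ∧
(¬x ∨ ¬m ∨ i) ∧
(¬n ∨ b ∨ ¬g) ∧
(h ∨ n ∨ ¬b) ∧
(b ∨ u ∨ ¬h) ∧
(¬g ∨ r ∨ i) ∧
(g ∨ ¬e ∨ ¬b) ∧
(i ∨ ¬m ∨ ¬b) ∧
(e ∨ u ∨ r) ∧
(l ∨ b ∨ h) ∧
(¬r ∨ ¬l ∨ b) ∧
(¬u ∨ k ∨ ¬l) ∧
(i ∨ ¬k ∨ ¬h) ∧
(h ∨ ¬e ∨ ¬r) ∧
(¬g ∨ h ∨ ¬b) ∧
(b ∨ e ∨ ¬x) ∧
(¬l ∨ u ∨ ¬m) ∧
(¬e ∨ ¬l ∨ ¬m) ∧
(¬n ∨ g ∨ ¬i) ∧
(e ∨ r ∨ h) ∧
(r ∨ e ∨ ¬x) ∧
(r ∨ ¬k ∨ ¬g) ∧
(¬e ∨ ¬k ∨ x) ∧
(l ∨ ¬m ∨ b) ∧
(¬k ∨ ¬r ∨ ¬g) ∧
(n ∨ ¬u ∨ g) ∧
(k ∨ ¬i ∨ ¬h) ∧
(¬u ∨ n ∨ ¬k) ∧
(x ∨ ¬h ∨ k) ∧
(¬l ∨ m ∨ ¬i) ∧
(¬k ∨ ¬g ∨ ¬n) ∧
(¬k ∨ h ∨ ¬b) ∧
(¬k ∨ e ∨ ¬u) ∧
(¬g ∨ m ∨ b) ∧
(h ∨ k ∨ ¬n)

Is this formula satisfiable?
Yes

Yes, the formula is satisfiable.

One satisfying assignment is: x=False, b=False, i=False, k=False, g=False, m=False, n=False, l=True, u=False, r=False, e=True, h=False

Verification: With this assignment, all 51 clauses evaluate to true.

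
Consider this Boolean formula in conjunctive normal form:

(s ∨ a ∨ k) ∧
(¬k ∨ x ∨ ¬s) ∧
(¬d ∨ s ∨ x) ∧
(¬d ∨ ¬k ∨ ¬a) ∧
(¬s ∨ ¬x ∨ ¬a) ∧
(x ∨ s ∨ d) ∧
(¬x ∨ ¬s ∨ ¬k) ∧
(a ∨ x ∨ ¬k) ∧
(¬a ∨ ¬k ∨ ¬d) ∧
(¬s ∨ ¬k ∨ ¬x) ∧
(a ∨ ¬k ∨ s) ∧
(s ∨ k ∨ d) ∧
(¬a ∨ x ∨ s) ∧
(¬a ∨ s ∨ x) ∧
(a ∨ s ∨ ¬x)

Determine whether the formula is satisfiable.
Yes

Yes, the formula is satisfiable.

One satisfying assignment is: a=False, d=False, s=True, k=False, x=False

Verification: With this assignment, all 15 clauses evaluate to true.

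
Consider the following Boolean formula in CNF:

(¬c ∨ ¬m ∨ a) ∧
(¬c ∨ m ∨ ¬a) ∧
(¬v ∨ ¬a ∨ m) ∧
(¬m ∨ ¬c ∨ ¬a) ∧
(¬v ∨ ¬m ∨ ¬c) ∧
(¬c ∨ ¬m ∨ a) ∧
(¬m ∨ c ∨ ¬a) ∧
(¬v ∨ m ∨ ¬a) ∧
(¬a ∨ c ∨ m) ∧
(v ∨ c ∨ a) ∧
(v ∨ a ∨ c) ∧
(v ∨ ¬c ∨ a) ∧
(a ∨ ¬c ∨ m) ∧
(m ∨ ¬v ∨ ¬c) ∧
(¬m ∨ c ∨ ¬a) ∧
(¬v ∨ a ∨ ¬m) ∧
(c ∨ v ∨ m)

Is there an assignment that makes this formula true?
Yes

Yes, the formula is satisfiable.

One satisfying assignment is: m=False, a=False, v=True, c=False

Verification: With this assignment, all 17 clauses evaluate to true.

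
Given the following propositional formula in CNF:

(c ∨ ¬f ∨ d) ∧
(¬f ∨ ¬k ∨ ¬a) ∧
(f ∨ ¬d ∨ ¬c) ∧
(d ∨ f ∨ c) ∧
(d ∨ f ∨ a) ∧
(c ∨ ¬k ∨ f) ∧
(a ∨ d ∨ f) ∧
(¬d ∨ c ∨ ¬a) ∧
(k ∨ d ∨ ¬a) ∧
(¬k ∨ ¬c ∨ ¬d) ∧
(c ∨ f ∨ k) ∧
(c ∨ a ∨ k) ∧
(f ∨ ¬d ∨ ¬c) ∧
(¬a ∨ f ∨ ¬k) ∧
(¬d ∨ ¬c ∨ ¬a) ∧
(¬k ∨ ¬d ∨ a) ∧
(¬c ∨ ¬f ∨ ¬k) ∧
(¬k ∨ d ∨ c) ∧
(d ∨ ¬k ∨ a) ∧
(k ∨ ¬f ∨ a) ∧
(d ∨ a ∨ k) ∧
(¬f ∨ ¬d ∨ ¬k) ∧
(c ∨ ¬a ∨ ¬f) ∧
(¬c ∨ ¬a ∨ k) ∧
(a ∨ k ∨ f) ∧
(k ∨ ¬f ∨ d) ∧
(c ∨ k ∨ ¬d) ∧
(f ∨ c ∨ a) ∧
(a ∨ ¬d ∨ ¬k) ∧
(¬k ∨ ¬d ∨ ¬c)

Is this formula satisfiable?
No

No, the formula is not satisfiable.

No assignment of truth values to the variables can make all 30 clauses true simultaneously.

The formula is UNSAT (unsatisfiable).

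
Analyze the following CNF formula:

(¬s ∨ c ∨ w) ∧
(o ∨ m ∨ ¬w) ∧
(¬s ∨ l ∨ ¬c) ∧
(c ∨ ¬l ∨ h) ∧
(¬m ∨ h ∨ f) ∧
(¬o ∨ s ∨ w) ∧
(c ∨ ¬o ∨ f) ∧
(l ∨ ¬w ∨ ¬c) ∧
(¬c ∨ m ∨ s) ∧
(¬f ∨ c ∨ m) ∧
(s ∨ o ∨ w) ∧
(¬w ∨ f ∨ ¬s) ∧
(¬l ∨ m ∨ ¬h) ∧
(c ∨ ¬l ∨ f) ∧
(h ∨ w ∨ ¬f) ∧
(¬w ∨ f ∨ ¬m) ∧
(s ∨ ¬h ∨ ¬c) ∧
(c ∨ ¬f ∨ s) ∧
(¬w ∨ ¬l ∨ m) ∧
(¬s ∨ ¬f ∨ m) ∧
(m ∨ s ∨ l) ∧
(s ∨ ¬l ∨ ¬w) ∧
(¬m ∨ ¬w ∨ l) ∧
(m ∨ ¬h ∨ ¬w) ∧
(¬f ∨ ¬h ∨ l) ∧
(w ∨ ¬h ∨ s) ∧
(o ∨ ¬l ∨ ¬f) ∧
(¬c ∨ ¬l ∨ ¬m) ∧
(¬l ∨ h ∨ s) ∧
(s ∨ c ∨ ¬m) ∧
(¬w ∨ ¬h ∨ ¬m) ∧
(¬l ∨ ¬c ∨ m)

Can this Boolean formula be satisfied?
No

No, the formula is not satisfiable.

No assignment of truth values to the variables can make all 32 clauses true simultaneously.

The formula is UNSAT (unsatisfiable).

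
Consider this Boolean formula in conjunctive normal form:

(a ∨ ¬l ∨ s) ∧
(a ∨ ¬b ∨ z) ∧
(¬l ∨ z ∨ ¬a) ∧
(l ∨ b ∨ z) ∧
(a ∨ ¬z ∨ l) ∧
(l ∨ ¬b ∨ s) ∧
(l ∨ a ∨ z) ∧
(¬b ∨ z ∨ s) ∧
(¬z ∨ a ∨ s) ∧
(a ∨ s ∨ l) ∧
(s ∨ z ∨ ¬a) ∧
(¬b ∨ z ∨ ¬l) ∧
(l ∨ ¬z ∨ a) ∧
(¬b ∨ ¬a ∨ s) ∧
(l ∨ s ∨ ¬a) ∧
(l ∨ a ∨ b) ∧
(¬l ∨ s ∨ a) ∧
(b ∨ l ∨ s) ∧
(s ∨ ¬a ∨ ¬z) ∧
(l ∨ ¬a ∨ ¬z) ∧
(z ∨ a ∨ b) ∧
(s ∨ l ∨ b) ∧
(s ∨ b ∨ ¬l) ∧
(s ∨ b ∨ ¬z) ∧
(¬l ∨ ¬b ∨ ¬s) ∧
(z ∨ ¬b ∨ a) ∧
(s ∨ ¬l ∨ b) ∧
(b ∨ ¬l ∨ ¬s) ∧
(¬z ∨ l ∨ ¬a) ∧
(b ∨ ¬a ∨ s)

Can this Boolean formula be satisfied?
Yes

Yes, the formula is satisfiable.

One satisfying assignment is: l=False, z=False, s=True, a=True, b=True

Verification: With this assignment, all 30 clauses evaluate to true.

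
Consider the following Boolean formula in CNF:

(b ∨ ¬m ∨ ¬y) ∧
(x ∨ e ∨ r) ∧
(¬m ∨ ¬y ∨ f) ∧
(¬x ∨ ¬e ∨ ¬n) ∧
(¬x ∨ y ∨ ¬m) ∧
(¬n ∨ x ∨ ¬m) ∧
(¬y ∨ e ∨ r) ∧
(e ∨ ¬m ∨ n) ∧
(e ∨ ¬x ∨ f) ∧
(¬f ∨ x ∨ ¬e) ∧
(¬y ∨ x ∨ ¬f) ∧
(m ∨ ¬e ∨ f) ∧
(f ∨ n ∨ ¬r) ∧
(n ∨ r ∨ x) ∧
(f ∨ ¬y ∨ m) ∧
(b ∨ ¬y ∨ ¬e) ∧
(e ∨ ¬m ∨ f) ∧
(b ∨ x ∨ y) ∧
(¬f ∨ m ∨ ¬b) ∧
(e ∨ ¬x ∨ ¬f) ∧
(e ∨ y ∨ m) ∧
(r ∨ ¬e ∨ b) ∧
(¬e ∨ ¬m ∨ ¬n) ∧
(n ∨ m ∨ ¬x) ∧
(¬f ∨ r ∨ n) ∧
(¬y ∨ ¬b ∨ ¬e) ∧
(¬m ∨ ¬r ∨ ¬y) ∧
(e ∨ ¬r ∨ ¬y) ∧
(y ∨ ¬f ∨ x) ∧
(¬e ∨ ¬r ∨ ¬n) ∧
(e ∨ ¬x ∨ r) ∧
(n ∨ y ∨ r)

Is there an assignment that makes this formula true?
No

No, the formula is not satisfiable.

No assignment of truth values to the variables can make all 32 clauses true simultaneously.

The formula is UNSAT (unsatisfiable).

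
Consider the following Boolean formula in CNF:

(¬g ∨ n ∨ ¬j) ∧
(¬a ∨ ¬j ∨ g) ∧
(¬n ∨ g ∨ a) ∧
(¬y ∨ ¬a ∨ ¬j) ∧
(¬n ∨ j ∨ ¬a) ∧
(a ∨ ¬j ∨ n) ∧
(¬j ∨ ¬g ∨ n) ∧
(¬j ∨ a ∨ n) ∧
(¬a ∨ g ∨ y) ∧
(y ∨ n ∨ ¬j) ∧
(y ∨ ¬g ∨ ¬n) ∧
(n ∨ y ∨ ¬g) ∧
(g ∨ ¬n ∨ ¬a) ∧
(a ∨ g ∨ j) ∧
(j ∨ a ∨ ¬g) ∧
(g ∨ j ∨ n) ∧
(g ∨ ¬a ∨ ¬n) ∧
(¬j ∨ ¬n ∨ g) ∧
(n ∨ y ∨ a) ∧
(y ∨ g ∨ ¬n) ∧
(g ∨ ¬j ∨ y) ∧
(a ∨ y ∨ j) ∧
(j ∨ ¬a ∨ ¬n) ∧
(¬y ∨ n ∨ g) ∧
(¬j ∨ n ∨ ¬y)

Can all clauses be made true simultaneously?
Yes

Yes, the formula is satisfiable.

One satisfying assignment is: g=True, y=True, a=True, j=False, n=False

Verification: With this assignment, all 25 clauses evaluate to true.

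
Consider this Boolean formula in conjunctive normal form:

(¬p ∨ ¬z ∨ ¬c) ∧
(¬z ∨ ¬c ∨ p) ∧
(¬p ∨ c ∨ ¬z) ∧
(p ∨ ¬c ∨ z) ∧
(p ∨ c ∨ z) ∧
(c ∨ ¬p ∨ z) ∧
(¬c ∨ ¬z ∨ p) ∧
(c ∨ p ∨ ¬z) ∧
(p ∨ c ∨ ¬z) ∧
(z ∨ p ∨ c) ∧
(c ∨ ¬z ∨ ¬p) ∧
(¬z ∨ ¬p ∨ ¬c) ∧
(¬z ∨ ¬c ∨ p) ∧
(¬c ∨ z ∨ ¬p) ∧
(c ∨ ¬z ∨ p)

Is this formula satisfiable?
No

No, the formula is not satisfiable.

No assignment of truth values to the variables can make all 15 clauses true simultaneously.

The formula is UNSAT (unsatisfiable).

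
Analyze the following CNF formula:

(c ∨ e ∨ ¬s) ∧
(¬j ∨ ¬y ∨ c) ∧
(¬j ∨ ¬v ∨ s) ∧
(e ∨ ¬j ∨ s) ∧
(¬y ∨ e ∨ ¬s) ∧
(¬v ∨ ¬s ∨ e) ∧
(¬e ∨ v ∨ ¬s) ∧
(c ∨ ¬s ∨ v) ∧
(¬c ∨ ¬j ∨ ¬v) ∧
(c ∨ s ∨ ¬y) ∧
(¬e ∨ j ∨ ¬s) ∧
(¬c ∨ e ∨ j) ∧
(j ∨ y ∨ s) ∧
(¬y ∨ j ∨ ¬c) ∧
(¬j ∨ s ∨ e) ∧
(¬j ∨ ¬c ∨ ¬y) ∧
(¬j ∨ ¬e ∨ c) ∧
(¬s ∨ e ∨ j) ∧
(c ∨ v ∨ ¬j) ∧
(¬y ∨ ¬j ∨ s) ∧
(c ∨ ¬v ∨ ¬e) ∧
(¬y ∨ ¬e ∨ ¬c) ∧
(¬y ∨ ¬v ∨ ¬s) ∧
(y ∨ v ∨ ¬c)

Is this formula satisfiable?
No

No, the formula is not satisfiable.

No assignment of truth values to the variables can make all 24 clauses true simultaneously.

The formula is UNSAT (unsatisfiable).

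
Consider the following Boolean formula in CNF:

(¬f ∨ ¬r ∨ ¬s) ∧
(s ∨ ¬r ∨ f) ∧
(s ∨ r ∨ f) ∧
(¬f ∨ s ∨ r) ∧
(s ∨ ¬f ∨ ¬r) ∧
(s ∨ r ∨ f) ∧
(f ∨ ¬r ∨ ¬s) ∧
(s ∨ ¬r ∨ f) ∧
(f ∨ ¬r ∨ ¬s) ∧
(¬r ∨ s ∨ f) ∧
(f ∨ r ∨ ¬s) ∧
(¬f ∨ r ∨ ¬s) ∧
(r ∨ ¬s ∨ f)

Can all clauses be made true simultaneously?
No

No, the formula is not satisfiable.

No assignment of truth values to the variables can make all 13 clauses true simultaneously.

The formula is UNSAT (unsatisfiable).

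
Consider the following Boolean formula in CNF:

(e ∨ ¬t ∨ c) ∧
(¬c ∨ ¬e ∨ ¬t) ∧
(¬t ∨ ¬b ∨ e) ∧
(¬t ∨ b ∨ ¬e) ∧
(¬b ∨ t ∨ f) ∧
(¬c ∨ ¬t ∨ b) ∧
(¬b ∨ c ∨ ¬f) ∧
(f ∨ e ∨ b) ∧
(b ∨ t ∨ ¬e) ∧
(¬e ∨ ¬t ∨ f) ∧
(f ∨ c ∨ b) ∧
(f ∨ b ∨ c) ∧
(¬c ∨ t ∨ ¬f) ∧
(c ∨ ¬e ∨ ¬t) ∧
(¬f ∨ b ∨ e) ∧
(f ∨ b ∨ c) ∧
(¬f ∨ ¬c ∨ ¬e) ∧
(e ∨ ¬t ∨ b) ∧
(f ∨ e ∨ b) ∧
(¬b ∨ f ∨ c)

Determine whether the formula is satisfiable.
No

No, the formula is not satisfiable.

No assignment of truth values to the variables can make all 20 clauses true simultaneously.

The formula is UNSAT (unsatisfiable).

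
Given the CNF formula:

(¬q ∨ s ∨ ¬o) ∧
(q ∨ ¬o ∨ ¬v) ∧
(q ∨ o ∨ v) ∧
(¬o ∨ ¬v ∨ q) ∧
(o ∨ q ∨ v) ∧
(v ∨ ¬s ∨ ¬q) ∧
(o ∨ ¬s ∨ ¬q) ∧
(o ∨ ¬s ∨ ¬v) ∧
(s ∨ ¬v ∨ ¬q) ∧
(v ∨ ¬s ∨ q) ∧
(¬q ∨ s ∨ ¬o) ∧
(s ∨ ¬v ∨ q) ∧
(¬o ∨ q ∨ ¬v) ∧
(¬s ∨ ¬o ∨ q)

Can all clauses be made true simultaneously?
Yes

Yes, the formula is satisfiable.

One satisfying assignment is: o=True, s=False, q=False, v=False

Verification: With this assignment, all 14 clauses evaluate to true.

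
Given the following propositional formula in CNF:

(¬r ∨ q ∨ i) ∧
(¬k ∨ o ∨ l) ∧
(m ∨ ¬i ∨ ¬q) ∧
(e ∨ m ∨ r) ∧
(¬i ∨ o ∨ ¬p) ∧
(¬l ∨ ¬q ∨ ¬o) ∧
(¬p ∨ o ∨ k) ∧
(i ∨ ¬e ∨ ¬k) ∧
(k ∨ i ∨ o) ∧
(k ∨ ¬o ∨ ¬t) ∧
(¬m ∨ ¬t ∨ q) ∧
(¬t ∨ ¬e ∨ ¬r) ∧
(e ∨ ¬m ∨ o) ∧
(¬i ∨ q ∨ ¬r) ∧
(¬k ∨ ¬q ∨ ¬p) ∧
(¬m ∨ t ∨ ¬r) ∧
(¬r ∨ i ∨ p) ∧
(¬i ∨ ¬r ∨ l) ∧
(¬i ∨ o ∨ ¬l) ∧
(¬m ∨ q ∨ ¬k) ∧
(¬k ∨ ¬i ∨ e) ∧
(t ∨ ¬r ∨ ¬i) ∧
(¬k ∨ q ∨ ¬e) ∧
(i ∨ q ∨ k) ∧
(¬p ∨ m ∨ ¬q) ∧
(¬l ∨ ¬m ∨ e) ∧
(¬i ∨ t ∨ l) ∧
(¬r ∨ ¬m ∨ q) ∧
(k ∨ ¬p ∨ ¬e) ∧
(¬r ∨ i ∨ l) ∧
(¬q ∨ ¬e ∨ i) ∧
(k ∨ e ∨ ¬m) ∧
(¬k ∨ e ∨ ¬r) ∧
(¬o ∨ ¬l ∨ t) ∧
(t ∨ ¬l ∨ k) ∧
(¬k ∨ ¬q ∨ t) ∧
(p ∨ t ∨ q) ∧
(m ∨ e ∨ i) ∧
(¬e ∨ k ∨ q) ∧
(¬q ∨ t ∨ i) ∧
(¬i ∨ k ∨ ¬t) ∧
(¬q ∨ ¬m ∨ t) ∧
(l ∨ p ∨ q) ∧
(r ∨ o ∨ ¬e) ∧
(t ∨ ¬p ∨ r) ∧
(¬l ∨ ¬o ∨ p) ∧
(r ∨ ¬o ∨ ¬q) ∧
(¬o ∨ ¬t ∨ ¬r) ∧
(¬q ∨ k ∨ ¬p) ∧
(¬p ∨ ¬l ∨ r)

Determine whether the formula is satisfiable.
No

No, the formula is not satisfiable.

No assignment of truth values to the variables can make all 50 clauses true simultaneously.

The formula is UNSAT (unsatisfiable).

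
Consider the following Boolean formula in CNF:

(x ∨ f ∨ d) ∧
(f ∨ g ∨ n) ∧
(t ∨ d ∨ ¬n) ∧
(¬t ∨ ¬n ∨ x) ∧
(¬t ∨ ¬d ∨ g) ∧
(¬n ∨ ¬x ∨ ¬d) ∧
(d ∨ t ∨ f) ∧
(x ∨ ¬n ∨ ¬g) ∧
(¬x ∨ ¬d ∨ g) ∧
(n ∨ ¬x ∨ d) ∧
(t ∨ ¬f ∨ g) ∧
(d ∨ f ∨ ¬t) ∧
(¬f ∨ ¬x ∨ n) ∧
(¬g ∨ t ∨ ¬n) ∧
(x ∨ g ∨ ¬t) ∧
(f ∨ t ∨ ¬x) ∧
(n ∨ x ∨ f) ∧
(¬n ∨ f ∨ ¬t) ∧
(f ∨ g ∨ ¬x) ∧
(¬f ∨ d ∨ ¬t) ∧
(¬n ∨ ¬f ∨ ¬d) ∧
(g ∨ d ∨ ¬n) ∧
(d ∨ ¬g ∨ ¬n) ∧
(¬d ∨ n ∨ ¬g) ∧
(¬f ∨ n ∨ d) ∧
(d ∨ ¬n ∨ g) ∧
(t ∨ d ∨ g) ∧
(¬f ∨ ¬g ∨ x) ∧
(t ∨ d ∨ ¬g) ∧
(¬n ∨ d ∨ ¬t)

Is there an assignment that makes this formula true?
Yes

Yes, the formula is satisfiable.

One satisfying assignment is: t=False, d=True, g=False, f=False, n=True, x=False

Verification: With this assignment, all 30 clauses evaluate to true.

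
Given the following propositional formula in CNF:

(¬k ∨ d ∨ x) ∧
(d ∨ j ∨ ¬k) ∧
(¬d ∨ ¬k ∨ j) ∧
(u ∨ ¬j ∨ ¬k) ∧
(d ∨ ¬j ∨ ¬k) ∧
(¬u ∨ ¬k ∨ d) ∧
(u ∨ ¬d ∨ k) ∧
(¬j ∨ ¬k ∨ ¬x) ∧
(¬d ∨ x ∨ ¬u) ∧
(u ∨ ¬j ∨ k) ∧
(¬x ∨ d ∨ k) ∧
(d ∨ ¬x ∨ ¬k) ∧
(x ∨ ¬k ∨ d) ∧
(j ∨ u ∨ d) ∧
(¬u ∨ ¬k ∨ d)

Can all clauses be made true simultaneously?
Yes

Yes, the formula is satisfiable.

One satisfying assignment is: d=False, j=False, x=False, u=True, k=False

Verification: With this assignment, all 15 clauses evaluate to true.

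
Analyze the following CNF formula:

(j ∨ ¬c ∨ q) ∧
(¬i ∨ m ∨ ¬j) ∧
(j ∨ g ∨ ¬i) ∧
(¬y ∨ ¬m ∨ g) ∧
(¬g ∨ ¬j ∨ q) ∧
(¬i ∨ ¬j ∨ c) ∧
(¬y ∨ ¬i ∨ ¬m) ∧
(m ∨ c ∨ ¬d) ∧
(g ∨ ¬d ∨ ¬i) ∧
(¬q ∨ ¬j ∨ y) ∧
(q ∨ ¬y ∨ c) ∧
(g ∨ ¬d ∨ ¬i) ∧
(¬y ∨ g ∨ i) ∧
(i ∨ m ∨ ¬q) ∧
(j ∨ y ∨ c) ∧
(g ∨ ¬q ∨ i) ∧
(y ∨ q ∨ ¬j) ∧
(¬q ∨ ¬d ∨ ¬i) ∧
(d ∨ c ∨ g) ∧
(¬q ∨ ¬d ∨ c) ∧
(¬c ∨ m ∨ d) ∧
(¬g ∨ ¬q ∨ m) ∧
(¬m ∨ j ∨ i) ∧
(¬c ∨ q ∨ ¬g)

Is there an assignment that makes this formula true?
Yes

Yes, the formula is satisfiable.

One satisfying assignment is: y=True, c=True, j=True, q=True, i=False, g=True, m=True, d=True

Verification: With this assignment, all 24 clauses evaluate to true.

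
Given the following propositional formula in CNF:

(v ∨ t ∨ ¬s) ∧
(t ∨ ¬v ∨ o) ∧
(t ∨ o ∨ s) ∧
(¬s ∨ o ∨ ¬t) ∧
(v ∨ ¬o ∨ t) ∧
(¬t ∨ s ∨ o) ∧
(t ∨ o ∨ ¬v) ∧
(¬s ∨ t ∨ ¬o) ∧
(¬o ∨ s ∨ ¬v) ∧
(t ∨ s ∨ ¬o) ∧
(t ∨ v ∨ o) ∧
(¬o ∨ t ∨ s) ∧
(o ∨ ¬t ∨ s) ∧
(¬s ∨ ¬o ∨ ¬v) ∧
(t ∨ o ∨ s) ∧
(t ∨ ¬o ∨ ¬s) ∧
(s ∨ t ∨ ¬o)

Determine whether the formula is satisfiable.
Yes

Yes, the formula is satisfiable.

One satisfying assignment is: s=False, o=True, v=False, t=True

Verification: With this assignment, all 17 clauses evaluate to true.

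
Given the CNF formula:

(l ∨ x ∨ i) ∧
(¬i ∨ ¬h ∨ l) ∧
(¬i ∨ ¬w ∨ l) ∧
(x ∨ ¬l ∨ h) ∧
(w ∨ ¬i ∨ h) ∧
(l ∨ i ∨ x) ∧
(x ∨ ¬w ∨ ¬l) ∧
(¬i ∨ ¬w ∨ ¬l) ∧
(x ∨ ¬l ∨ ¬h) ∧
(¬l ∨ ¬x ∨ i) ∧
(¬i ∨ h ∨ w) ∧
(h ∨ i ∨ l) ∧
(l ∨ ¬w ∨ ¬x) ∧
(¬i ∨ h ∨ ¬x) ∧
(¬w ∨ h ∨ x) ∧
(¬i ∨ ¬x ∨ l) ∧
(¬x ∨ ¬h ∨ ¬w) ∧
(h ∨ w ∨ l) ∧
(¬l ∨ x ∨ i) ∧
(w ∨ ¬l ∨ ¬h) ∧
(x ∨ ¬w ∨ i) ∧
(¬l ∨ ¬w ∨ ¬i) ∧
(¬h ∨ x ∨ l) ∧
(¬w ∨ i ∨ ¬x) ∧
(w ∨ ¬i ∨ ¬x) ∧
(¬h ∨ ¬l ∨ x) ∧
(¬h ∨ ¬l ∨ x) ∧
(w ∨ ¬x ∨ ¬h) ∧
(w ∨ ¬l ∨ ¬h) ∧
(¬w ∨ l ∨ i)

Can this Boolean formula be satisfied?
No

No, the formula is not satisfiable.

No assignment of truth values to the variables can make all 30 clauses true simultaneously.

The formula is UNSAT (unsatisfiable).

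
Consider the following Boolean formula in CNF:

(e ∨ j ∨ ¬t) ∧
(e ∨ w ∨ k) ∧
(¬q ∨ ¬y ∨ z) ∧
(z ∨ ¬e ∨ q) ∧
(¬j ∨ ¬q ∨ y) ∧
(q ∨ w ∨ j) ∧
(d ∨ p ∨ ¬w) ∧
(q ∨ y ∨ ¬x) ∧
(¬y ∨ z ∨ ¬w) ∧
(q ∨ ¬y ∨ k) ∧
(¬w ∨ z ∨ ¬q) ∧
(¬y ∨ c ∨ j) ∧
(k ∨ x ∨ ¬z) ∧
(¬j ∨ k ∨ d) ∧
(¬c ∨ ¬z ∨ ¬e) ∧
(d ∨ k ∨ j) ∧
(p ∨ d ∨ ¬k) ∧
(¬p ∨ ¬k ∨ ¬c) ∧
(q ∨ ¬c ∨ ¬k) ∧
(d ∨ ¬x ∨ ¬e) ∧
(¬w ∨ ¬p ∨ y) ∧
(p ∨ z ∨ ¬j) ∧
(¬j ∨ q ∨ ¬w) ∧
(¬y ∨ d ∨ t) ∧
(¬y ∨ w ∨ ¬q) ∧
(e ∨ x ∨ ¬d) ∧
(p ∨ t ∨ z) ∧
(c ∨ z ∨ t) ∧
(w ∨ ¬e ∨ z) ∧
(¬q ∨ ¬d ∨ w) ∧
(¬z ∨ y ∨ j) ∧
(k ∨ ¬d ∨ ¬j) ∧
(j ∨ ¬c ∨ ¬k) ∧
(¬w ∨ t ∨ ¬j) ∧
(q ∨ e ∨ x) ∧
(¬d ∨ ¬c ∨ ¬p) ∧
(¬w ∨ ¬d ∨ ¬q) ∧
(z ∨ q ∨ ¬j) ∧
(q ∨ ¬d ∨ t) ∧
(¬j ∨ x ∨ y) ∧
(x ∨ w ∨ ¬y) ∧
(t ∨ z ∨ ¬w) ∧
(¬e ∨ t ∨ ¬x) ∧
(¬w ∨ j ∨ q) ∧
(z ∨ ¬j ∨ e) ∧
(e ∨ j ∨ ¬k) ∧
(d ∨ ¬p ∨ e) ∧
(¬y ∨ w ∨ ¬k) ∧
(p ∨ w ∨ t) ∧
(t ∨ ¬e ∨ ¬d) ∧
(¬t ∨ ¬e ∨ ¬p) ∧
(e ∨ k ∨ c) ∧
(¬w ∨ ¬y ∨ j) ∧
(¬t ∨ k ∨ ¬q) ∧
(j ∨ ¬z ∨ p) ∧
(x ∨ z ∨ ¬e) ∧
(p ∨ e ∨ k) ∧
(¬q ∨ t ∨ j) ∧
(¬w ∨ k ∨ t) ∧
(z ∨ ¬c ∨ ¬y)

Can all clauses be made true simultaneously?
No

No, the formula is not satisfiable.

No assignment of truth values to the variables can make all 60 clauses true simultaneously.

The formula is UNSAT (unsatisfiable).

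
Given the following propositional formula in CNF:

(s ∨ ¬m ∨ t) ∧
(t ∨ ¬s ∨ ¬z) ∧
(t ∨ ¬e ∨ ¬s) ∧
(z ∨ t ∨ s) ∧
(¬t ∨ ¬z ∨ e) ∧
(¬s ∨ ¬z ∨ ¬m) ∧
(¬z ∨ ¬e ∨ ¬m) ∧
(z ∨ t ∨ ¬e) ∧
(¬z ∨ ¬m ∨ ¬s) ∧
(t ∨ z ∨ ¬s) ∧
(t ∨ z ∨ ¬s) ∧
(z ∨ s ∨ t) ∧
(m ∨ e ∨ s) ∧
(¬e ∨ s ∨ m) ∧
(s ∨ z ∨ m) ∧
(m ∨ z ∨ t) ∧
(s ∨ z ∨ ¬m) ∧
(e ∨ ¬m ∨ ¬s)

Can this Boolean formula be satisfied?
Yes

Yes, the formula is satisfiable.

One satisfying assignment is: t=True, e=True, z=True, m=False, s=True

Verification: With this assignment, all 18 clauses evaluate to true.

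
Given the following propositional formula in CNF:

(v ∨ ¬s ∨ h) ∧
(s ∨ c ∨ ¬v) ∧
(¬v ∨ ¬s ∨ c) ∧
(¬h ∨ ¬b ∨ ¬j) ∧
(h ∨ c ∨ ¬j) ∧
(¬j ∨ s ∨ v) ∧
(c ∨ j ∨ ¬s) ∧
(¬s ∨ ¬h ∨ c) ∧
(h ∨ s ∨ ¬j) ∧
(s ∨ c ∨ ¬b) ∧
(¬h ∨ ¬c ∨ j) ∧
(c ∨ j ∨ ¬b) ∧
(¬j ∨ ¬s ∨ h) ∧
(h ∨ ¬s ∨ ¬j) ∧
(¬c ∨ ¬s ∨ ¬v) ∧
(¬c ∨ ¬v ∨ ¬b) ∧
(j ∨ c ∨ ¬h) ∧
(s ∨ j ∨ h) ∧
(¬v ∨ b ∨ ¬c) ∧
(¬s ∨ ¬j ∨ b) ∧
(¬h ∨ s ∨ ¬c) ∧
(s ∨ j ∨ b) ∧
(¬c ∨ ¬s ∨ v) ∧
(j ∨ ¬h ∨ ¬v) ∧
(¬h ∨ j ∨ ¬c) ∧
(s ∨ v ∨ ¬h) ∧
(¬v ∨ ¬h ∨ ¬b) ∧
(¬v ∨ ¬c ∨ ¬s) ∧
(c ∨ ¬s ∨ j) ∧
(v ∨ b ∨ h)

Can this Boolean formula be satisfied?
No

No, the formula is not satisfiable.

No assignment of truth values to the variables can make all 30 clauses true simultaneously.

The formula is UNSAT (unsatisfiable).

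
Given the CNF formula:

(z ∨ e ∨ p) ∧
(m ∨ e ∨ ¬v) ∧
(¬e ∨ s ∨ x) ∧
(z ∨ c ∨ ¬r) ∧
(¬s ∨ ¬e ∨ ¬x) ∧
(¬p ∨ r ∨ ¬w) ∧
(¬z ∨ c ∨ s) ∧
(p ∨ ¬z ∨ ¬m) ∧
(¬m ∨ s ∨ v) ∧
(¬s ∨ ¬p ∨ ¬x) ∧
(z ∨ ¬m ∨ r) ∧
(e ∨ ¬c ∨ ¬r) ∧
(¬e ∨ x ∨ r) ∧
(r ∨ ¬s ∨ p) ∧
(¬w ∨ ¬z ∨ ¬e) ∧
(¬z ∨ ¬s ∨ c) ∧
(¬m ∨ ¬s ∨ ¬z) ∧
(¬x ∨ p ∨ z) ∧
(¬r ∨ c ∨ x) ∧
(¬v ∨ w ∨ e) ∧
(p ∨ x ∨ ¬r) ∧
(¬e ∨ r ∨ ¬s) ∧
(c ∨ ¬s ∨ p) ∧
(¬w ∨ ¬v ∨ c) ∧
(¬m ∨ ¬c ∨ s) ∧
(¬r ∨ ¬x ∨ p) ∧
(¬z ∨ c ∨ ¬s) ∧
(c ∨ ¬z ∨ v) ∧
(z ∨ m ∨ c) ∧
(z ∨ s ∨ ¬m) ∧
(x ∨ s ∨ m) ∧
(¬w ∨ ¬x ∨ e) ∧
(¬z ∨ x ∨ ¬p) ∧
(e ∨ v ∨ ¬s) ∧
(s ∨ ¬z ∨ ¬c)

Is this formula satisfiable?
Yes

Yes, the formula is satisfiable.

One satisfying assignment is: w=False, c=True, z=False, p=True, e=True, x=False, r=True, v=True, s=True, m=True

Verification: With this assignment, all 35 clauses evaluate to true.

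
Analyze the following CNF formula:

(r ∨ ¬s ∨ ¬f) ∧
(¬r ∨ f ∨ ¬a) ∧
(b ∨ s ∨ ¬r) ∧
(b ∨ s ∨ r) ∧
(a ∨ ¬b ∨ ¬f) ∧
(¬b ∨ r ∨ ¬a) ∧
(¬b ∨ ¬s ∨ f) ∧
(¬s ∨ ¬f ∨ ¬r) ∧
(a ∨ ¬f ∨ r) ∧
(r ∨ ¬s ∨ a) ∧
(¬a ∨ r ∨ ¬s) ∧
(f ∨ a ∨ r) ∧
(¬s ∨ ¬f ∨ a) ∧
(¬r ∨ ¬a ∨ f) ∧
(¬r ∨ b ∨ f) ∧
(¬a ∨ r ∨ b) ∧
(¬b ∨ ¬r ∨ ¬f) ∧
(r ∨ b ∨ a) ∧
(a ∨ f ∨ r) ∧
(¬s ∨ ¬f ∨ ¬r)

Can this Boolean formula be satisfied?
Yes

Yes, the formula is satisfiable.

One satisfying assignment is: f=False, a=False, s=False, b=True, r=True

Verification: With this assignment, all 20 clauses evaluate to true.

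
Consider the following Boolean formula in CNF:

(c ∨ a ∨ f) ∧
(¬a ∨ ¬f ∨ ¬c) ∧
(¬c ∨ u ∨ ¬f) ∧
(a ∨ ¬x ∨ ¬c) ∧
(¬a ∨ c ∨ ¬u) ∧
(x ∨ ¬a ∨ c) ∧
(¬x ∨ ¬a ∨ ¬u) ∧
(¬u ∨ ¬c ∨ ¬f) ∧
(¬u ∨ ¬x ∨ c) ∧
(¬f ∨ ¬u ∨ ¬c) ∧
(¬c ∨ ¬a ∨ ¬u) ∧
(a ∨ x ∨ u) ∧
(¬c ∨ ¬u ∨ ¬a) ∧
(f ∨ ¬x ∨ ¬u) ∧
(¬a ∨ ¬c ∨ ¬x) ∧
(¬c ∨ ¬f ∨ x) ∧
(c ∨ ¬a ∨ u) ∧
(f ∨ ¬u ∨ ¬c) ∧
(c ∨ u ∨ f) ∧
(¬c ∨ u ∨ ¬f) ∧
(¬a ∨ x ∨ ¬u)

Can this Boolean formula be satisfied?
Yes

Yes, the formula is satisfiable.

One satisfying assignment is: f=True, c=False, x=False, u=True, a=False

Verification: With this assignment, all 21 clauses evaluate to true.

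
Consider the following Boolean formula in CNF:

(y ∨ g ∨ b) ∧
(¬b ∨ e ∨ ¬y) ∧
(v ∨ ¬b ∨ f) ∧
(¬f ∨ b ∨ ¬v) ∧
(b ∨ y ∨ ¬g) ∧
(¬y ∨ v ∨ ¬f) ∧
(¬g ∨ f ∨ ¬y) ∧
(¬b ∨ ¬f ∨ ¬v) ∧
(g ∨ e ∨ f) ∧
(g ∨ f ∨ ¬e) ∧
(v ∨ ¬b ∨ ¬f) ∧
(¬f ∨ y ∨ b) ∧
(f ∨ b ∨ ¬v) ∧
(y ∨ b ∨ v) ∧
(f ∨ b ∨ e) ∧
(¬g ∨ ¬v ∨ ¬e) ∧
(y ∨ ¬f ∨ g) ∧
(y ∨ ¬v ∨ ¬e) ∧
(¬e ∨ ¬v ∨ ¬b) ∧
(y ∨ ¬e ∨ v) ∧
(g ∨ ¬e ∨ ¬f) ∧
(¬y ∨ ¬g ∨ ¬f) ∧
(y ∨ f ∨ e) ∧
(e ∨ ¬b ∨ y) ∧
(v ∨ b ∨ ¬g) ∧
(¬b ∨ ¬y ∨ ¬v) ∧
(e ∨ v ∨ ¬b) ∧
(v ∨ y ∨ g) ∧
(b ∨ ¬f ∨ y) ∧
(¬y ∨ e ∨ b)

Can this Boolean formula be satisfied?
No

No, the formula is not satisfiable.

No assignment of truth values to the variables can make all 30 clauses true simultaneously.

The formula is UNSAT (unsatisfiable).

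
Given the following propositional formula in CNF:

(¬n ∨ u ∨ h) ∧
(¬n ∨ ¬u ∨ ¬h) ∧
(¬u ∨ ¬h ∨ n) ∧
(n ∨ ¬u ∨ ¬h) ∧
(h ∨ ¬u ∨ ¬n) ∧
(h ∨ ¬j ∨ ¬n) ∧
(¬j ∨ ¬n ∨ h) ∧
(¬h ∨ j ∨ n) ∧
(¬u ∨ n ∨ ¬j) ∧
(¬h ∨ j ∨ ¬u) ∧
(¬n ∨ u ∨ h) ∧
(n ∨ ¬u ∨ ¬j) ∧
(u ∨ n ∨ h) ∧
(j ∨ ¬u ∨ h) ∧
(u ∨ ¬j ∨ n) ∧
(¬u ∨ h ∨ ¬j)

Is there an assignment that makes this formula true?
Yes

Yes, the formula is satisfiable.

One satisfying assignment is: j=False, u=False, n=True, h=True

Verification: With this assignment, all 16 clauses evaluate to true.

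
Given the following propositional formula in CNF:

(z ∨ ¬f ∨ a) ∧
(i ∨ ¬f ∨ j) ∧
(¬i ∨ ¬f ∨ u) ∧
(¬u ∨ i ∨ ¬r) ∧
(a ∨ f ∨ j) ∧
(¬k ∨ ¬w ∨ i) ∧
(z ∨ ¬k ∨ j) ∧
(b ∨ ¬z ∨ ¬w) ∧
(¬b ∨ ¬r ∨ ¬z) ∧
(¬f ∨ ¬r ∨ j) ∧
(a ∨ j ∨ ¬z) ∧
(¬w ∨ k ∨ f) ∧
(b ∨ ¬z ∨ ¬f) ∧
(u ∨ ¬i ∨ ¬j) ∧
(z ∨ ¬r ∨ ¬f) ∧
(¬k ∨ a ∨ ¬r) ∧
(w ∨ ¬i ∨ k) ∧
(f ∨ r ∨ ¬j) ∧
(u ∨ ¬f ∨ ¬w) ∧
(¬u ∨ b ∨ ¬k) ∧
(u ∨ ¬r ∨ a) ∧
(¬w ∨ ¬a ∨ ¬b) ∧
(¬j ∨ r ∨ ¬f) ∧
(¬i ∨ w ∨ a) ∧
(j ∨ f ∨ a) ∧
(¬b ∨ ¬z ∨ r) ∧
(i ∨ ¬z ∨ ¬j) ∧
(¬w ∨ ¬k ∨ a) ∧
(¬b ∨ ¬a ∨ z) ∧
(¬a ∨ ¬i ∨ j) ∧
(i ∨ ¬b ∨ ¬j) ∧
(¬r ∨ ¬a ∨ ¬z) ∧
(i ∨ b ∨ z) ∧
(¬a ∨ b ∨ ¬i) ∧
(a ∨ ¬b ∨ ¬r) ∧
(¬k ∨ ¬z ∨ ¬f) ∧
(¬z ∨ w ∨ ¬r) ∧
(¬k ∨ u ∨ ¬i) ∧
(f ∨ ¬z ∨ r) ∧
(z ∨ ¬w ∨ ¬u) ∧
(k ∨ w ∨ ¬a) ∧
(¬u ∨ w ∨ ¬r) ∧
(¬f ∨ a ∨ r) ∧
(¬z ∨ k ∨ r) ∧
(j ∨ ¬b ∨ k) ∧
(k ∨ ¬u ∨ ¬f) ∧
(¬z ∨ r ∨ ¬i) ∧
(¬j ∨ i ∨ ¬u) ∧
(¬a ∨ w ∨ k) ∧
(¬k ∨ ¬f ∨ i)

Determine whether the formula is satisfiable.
No

No, the formula is not satisfiable.

No assignment of truth values to the variables can make all 50 clauses true simultaneously.

The formula is UNSAT (unsatisfiable).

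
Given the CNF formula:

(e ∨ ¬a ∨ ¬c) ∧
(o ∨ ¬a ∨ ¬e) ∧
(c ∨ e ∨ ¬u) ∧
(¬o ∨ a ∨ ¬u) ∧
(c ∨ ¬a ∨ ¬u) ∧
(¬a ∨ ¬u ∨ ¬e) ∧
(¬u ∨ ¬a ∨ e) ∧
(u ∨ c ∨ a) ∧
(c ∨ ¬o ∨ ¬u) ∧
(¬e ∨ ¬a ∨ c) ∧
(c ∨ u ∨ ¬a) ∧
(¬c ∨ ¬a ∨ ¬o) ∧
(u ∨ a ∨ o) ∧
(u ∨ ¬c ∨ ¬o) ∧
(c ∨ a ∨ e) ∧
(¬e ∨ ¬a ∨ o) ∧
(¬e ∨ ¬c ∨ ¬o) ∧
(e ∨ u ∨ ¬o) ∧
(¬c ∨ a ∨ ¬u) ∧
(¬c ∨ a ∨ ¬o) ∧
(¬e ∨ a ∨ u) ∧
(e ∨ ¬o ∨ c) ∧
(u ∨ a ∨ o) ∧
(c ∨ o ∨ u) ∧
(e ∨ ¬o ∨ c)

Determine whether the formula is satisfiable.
Yes

Yes, the formula is satisfiable.

One satisfying assignment is: c=False, e=True, a=False, o=False, u=True

Verification: With this assignment, all 25 clauses evaluate to true.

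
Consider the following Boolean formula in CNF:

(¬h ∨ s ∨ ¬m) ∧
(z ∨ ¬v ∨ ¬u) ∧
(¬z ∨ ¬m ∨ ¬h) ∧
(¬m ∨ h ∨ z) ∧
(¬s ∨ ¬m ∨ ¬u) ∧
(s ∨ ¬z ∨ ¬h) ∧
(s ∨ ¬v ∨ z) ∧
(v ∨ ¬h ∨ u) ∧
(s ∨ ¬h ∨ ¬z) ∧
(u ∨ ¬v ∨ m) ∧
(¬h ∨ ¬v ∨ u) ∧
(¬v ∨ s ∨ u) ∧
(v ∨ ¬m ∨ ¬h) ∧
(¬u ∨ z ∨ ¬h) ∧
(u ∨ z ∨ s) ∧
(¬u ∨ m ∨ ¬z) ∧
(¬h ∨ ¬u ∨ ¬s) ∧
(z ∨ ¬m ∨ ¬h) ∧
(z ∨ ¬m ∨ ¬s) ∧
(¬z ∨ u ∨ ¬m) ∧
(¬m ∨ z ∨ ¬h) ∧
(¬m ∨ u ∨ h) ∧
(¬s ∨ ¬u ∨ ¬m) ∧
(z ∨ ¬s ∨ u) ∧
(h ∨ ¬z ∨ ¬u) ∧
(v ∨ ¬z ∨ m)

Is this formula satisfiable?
Yes

Yes, the formula is satisfiable.

One satisfying assignment is: s=False, h=False, z=False, u=True, v=False, m=False

Verification: With this assignment, all 26 clauses evaluate to true.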